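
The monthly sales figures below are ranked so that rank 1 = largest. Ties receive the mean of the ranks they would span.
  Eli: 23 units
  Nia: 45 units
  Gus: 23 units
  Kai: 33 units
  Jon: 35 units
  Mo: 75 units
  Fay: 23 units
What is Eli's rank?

6

Sorted (descending): 75, 45, 35, 33, 23, 23, 23
The 3 values of 23 occupy positions 5–7 → average rank 6.
Eli has value 23 units → rank 6.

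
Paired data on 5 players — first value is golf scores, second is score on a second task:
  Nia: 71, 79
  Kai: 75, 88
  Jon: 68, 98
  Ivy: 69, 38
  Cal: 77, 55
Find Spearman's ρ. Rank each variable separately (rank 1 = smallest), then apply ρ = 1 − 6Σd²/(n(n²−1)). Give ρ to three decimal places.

Ranks of variable 1: 3, 4, 1, 2, 5
Ranks of variable 2: 3, 4, 5, 1, 2
d = r₁ − r₂: 0, 0, -4, 1, 3
d²: 0, 0, 16, 1, 9; Σd² = 26
ρ = 1 − 6·26/(5·24) = 1 − 156/120 = -0.300

-0.300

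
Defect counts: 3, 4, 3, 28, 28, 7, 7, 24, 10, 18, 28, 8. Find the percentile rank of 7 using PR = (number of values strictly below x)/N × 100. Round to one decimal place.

25.0

N = 12.
Strictly below 7: 3. Equal to 7: 2.
PR = 3/12 × 100 = 25.0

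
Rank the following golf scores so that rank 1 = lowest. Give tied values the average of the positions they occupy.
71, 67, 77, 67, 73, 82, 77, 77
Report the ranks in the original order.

3, 1.5, 6, 1.5, 4, 8, 6, 6

Sorted (ascending): 67, 67, 71, 73, 77, 77, 77, 82
The 2 values of 67 occupy positions 1–2 → average rank (1+2)/2 = 1.5.
The 3 values of 77 occupy positions 5–7 → average rank 6.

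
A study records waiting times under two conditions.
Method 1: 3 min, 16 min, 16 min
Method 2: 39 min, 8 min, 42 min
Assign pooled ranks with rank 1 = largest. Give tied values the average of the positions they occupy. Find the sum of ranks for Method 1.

Sorted (descending): 42, 39, 16, 16, 8, 3
The 2 values of 16 occupy positions 3–4 → average rank (3+4)/2 = 3.5.
Method 1 values → pooled ranks: 3→6, 16→3.5, 16→3.5
Rank sum = 6 + 3.5 + 3.5 = 13

13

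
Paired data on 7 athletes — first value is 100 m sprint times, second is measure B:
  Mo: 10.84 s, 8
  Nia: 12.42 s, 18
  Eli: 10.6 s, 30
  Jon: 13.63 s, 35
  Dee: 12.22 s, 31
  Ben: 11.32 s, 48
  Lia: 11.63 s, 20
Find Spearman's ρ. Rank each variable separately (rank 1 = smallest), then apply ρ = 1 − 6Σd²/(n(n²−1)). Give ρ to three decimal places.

0.214

Ranks of variable 1: 2, 6, 1, 7, 5, 3, 4
Ranks of variable 2: 1, 2, 4, 6, 5, 7, 3
d = r₁ − r₂: 1, 4, -3, 1, 0, -4, 1
d²: 1, 16, 9, 1, 0, 16, 1; Σd² = 44
ρ = 1 − 6·44/(7·48) = 1 − 264/336 = 0.214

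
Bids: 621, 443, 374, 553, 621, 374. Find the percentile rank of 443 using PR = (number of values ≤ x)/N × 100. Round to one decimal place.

N = 6.
Strictly below 443: 2. Equal to 443: 1.
PR = 3/6 × 100 = 50.0

50.0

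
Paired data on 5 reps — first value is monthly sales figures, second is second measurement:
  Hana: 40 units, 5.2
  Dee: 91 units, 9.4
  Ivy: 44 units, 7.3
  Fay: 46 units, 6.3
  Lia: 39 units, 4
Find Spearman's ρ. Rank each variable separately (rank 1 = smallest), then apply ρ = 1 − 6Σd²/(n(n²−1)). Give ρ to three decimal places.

Ranks of variable 1: 2, 5, 3, 4, 1
Ranks of variable 2: 2, 5, 4, 3, 1
d = r₁ − r₂: 0, 0, -1, 1, 0
d²: 0, 0, 1, 1, 0; Σd² = 2
ρ = 1 − 6·2/(5·24) = 1 − 12/120 = 0.900

0.900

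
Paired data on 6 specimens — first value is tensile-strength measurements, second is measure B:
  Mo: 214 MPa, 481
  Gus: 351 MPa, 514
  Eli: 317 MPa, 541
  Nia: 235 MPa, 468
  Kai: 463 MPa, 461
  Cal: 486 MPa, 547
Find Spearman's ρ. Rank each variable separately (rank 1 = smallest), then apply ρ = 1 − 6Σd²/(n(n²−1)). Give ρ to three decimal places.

Ranks of variable 1: 1, 4, 3, 2, 5, 6
Ranks of variable 2: 3, 4, 5, 2, 1, 6
d = r₁ − r₂: -2, 0, -2, 0, 4, 0
d²: 4, 0, 4, 0, 16, 0; Σd² = 24
ρ = 1 − 6·24/(6·35) = 1 − 144/210 = 0.314

0.314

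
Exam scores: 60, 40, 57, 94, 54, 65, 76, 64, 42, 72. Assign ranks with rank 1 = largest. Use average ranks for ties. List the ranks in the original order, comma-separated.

Sorted (descending): 94, 76, 72, 65, 64, 60, 57, 54, 42, 40
No ties — each value takes its position as its rank.

6, 10, 7, 1, 8, 4, 2, 5, 9, 3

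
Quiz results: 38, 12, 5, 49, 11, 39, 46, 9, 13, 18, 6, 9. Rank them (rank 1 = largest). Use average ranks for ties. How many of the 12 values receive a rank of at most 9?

8

Sorted (descending): 49, 46, 39, 38, 18, 13, 12, 11, 9, 9, 6, 5
The 2 values of 9 occupy positions 9–10 → average rank (9+10)/2 = 9.5.
Ranks ≤ 9: {1, 2, 3, 4, 5, 6, 7, 8} → 8 values.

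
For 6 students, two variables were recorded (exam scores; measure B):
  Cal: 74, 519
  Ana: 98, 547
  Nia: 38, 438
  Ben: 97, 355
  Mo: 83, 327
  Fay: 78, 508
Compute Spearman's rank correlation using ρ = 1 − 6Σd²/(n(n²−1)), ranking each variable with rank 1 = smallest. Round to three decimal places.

0.086

Ranks of variable 1: 2, 6, 1, 5, 4, 3
Ranks of variable 2: 5, 6, 3, 2, 1, 4
d = r₁ − r₂: -3, 0, -2, 3, 3, -1
d²: 9, 0, 4, 9, 9, 1; Σd² = 32
ρ = 1 − 6·32/(6·35) = 1 − 192/210 = 0.086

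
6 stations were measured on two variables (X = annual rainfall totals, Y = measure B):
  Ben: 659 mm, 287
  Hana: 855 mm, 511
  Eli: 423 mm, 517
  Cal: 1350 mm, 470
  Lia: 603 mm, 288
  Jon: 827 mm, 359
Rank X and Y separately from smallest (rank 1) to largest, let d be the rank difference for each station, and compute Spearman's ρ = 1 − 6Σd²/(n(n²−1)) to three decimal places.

Ranks of variable 1: 3, 5, 1, 6, 2, 4
Ranks of variable 2: 1, 5, 6, 4, 2, 3
d = r₁ − r₂: 2, 0, -5, 2, 0, 1
d²: 4, 0, 25, 4, 0, 1; Σd² = 34
ρ = 1 − 6·34/(6·35) = 1 − 204/210 = 0.029

0.029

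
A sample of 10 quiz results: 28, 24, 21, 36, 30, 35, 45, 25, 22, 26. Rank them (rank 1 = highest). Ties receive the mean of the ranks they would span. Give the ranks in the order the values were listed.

5, 8, 10, 2, 4, 3, 1, 7, 9, 6

Sorted (descending): 45, 36, 35, 30, 28, 26, 25, 24, 22, 21
No ties — each value takes its position as its rank.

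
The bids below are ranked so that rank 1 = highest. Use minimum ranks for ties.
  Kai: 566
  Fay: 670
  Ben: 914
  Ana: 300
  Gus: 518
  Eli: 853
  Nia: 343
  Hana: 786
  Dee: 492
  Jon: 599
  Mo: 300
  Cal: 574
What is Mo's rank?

11

Sorted (descending): 914, 853, 786, 670, 599, 574, 566, 518, 492, 343, 300, 300
The 2 values of 300 occupy positions 11–12 → each gets rank 11.
Mo has value 300 → rank 11.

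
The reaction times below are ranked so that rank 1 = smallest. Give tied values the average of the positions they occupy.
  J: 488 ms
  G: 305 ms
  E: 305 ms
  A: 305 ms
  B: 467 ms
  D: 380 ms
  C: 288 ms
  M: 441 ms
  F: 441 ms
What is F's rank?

Sorted (ascending): 288, 305, 305, 305, 380, 441, 441, 467, 488
The 3 values of 305 occupy positions 2–4 → average rank 3.
The 2 values of 441 occupy positions 6–7 → average rank (6+7)/2 = 6.5.
F has value 441 ms → rank 6.5.

6.5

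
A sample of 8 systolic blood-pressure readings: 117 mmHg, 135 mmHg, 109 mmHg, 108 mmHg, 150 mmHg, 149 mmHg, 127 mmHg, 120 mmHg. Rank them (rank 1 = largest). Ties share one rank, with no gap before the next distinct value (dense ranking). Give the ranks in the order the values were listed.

Sorted (descending): 150, 149, 135, 127, 120, 117, 109, 108
No ties — each value takes its position as its rank.

6, 3, 7, 8, 1, 2, 4, 5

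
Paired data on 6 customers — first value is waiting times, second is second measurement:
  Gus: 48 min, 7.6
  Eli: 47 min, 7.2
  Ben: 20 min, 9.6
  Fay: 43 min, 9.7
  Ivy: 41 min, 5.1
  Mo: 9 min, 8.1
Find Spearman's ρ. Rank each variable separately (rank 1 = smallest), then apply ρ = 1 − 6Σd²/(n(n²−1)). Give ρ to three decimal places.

Ranks of variable 1: 6, 5, 2, 4, 3, 1
Ranks of variable 2: 3, 2, 5, 6, 1, 4
d = r₁ − r₂: 3, 3, -3, -2, 2, -3
d²: 9, 9, 9, 4, 4, 9; Σd² = 44
ρ = 1 − 6·44/(6·35) = 1 − 264/210 = -0.257

-0.257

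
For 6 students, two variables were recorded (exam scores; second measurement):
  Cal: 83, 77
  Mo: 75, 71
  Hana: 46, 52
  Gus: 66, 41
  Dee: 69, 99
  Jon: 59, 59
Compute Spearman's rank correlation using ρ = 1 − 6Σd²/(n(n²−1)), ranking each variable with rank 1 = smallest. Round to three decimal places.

Ranks of variable 1: 6, 5, 1, 3, 4, 2
Ranks of variable 2: 5, 4, 2, 1, 6, 3
d = r₁ − r₂: 1, 1, -1, 2, -2, -1
d²: 1, 1, 1, 4, 4, 1; Σd² = 12
ρ = 1 − 6·12/(6·35) = 1 − 72/210 = 0.657

0.657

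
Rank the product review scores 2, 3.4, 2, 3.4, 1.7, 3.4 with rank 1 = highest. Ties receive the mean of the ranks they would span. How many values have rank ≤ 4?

3

Sorted (descending): 3.4, 3.4, 3.4, 2, 2, 1.7
The 3 values of 3.4 occupy positions 1–3 → average rank 2.
The 2 values of 2 occupy positions 4–5 → average rank (4+5)/2 = 4.5.
Ranks ≤ 4: {2, 2, 2} → 3 values.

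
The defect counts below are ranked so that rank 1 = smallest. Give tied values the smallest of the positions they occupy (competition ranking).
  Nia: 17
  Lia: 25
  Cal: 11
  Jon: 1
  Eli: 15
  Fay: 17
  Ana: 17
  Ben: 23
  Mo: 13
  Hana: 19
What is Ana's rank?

Sorted (ascending): 1, 11, 13, 15, 17, 17, 17, 19, 23, 25
The 3 values of 17 occupy positions 5–7 → each gets rank 5.
Ana has value 17 → rank 5.

5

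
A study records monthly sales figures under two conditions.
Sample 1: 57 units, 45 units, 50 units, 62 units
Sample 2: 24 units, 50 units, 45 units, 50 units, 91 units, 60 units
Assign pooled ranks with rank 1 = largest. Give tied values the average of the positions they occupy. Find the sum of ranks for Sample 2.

34.5

Sorted (descending): 91, 62, 60, 57, 50, 50, 50, 45, 45, 24
The 3 values of 50 occupy positions 5–7 → average rank 6.
The 2 values of 45 occupy positions 8–9 → average rank (8+9)/2 = 8.5.
Sample 2 values → pooled ranks: 24→10, 50→6, 45→8.5, 50→6, 91→1, 60→3
Rank sum = 10 + 6 + 8.5 + 6 + 1 + 3 = 34.5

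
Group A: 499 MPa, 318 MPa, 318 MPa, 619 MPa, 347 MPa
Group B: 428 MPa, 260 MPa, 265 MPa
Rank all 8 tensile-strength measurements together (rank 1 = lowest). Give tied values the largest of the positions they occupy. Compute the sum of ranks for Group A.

Sorted (ascending): 260, 265, 318, 318, 347, 428, 499, 619
The 2 values of 318 occupy positions 3–4 → each gets rank 4.
Group A values → pooled ranks: 499→7, 318→4, 318→4, 619→8, 347→5
Rank sum = 7 + 4 + 4 + 8 + 5 = 28

28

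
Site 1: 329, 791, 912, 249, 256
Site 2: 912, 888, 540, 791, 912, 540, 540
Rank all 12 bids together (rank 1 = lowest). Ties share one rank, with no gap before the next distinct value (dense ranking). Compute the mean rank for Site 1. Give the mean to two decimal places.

3.60

Sorted (ascending): 249, 256, 329, 540, 540, 540, 791, 791, 888, 912, 912, 912
The 3 values of 540 share dense rank 4.
The 2 values of 791 share dense rank 5.
The 3 values of 912 share dense rank 7.
Remaining distinct values take the next consecutive integers.
Site 1 values → pooled ranks: 329→3, 791→5, 912→7, 249→1, 256→2
Mean rank = (3 + 5 + 7 + 1 + 2) / 5 = 3.60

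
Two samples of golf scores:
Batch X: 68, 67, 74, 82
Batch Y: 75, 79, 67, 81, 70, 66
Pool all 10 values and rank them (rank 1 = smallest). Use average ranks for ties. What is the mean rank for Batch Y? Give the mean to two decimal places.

Sorted (ascending): 66, 67, 67, 68, 70, 74, 75, 79, 81, 82
The 2 values of 67 occupy positions 2–3 → average rank (2+3)/2 = 2.5.
Batch Y values → pooled ranks: 75→7, 79→8, 67→2.5, 81→9, 70→5, 66→1
Mean rank = (7 + 8 + 2.5 + 9 + 5 + 1) / 6 = 5.42

5.42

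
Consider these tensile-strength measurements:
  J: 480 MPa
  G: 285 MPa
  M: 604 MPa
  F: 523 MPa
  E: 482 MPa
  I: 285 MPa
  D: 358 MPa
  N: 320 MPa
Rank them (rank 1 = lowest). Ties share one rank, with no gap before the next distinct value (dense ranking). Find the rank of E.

Sorted (ascending): 285, 285, 320, 358, 480, 482, 523, 604
The 2 values of 285 share dense rank 1.
Remaining distinct values take the next consecutive integers.
E has value 482 MPa → rank 5.

5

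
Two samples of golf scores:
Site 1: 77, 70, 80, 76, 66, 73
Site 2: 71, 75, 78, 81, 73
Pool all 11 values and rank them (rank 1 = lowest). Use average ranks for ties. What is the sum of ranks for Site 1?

32.5

Sorted (ascending): 66, 70, 71, 73, 73, 75, 76, 77, 78, 80, 81
The 2 values of 73 occupy positions 4–5 → average rank (4+5)/2 = 4.5.
Site 1 values → pooled ranks: 77→8, 70→2, 80→10, 76→7, 66→1, 73→4.5
Rank sum = 8 + 2 + 10 + 7 + 1 + 4.5 = 32.5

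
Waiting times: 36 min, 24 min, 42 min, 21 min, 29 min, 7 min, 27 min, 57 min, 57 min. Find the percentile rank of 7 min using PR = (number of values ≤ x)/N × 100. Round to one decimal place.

N = 9.
Strictly below 7: 0. Equal to 7: 1.
PR = 1/9 × 100 = 11.1

11.1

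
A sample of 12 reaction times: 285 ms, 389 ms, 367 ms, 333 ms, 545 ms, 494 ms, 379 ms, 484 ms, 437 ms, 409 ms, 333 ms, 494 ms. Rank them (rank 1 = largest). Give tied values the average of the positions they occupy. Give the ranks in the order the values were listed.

12, 7, 9, 10.5, 1, 2.5, 8, 4, 5, 6, 10.5, 2.5

Sorted (descending): 545, 494, 494, 484, 437, 409, 389, 379, 367, 333, 333, 285
The 2 values of 494 occupy positions 2–3 → average rank (2+3)/2 = 2.5.
The 2 values of 333 occupy positions 10–11 → average rank (10+11)/2 = 10.5.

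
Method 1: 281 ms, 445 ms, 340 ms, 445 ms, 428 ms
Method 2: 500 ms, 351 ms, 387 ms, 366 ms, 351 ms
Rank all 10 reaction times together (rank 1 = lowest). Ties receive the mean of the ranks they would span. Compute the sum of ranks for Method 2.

28

Sorted (ascending): 281, 340, 351, 351, 366, 387, 428, 445, 445, 500
The 2 values of 351 occupy positions 3–4 → average rank (3+4)/2 = 3.5.
The 2 values of 445 occupy positions 8–9 → average rank (8+9)/2 = 8.5.
Method 2 values → pooled ranks: 500→10, 351→3.5, 387→6, 366→5, 351→3.5
Rank sum = 10 + 3.5 + 6 + 5 + 3.5 = 28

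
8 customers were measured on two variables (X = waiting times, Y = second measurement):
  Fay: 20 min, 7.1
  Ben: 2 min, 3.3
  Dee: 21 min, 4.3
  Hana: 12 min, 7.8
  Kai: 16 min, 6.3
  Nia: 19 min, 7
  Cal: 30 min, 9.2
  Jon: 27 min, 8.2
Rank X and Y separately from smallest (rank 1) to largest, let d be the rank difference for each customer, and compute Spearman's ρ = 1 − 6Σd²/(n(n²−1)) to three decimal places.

Ranks of variable 1: 5, 1, 6, 2, 3, 4, 8, 7
Ranks of variable 2: 5, 1, 2, 6, 3, 4, 8, 7
d = r₁ − r₂: 0, 0, 4, -4, 0, 0, 0, 0
d²: 0, 0, 16, 16, 0, 0, 0, 0; Σd² = 32
ρ = 1 − 6·32/(8·63) = 1 − 192/504 = 0.619

0.619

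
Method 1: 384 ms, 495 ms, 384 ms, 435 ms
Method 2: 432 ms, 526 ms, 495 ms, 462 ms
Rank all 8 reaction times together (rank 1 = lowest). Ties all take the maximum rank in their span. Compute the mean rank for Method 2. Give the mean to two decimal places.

Sorted (ascending): 384, 384, 432, 435, 462, 495, 495, 526
The 2 values of 384 occupy positions 1–2 → each gets rank 2.
The 2 values of 495 occupy positions 6–7 → each gets rank 7.
Method 2 values → pooled ranks: 432→3, 526→8, 495→7, 462→5
Mean rank = (3 + 8 + 7 + 5) / 4 = 5.75

5.75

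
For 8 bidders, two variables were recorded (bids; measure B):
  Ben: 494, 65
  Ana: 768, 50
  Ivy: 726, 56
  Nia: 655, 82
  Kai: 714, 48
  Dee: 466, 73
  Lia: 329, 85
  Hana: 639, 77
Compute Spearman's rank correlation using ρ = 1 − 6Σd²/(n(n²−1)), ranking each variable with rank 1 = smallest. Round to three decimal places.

-0.714

Ranks of variable 1: 3, 8, 7, 5, 6, 2, 1, 4
Ranks of variable 2: 4, 2, 3, 7, 1, 5, 8, 6
d = r₁ − r₂: -1, 6, 4, -2, 5, -3, -7, -2
d²: 1, 36, 16, 4, 25, 9, 49, 4; Σd² = 144
ρ = 1 − 6·144/(8·63) = 1 − 864/504 = -0.714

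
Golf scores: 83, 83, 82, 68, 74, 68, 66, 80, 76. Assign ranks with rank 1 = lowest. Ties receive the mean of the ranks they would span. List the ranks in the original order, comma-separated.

Sorted (ascending): 66, 68, 68, 74, 76, 80, 82, 83, 83
The 2 values of 68 occupy positions 2–3 → average rank (2+3)/2 = 2.5.
The 2 values of 83 occupy positions 8–9 → average rank (8+9)/2 = 8.5.

8.5, 8.5, 7, 2.5, 4, 2.5, 1, 6, 5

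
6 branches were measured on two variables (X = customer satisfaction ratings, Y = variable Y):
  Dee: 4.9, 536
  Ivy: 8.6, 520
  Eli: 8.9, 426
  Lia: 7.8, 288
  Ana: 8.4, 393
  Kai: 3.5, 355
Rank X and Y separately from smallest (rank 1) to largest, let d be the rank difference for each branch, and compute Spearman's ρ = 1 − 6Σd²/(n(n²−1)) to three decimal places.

Ranks of variable 1: 2, 5, 6, 3, 4, 1
Ranks of variable 2: 6, 5, 4, 1, 3, 2
d = r₁ − r₂: -4, 0, 2, 2, 1, -1
d²: 16, 0, 4, 4, 1, 1; Σd² = 26
ρ = 1 − 6·26/(6·35) = 1 − 156/210 = 0.257

0.257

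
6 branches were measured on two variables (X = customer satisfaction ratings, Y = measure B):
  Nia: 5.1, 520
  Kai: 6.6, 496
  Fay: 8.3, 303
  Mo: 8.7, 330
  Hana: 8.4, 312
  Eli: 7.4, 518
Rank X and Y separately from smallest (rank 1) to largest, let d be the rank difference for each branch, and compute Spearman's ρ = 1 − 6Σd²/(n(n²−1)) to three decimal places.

-0.714

Ranks of variable 1: 1, 2, 4, 6, 5, 3
Ranks of variable 2: 6, 4, 1, 3, 2, 5
d = r₁ − r₂: -5, -2, 3, 3, 3, -2
d²: 25, 4, 9, 9, 9, 4; Σd² = 60
ρ = 1 − 6·60/(6·35) = 1 − 360/210 = -0.714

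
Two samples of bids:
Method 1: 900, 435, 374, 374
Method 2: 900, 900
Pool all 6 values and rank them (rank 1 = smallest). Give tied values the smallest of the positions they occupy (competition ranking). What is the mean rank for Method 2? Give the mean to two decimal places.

Sorted (ascending): 374, 374, 435, 900, 900, 900
The 2 values of 374 occupy positions 1–2 → each gets rank 1.
The 3 values of 900 occupy positions 4–6 → each gets rank 4.
Method 2 values → pooled ranks: 900→4, 900→4
Mean rank = (4 + 4) / 2 = 4.00

4.00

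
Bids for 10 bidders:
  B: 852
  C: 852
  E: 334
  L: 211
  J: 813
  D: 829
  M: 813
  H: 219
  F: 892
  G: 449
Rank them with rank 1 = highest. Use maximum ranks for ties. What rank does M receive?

6

Sorted (descending): 892, 852, 852, 829, 813, 813, 449, 334, 219, 211
The 2 values of 852 occupy positions 2–3 → each gets rank 3.
The 2 values of 813 occupy positions 5–6 → each gets rank 6.
M has value 813 → rank 6.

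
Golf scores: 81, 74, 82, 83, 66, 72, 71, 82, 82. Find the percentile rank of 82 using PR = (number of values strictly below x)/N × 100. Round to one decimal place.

55.6

N = 9.
Strictly below 82: 5. Equal to 82: 3.
PR = 5/9 × 100 = 55.6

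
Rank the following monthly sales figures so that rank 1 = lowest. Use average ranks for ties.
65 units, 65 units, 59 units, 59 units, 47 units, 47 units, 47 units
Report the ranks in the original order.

6.5, 6.5, 4.5, 4.5, 2, 2, 2

Sorted (ascending): 47, 47, 47, 59, 59, 65, 65
The 3 values of 47 occupy positions 1–3 → average rank 2.
The 2 values of 59 occupy positions 4–5 → average rank (4+5)/2 = 4.5.
The 2 values of 65 occupy positions 6–7 → average rank (6+7)/2 = 6.5.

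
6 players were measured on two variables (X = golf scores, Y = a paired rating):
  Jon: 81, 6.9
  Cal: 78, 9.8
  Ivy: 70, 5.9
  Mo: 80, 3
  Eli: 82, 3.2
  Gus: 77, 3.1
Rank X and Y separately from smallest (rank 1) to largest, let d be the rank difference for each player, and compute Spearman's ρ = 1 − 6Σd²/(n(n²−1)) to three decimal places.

Ranks of variable 1: 5, 3, 1, 4, 6, 2
Ranks of variable 2: 5, 6, 4, 1, 3, 2
d = r₁ − r₂: 0, -3, -3, 3, 3, 0
d²: 0, 9, 9, 9, 9, 0; Σd² = 36
ρ = 1 − 6·36/(6·35) = 1 − 216/210 = -0.029

-0.029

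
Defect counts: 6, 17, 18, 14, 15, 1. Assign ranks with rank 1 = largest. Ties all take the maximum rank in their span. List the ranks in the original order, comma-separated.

Sorted (descending): 18, 17, 15, 14, 6, 1
No ties — each value takes its position as its rank.

5, 2, 1, 4, 3, 6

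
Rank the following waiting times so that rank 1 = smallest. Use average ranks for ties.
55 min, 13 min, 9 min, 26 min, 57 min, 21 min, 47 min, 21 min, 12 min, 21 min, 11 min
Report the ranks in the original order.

10, 4, 1, 8, 11, 6, 9, 6, 3, 6, 2

Sorted (ascending): 9, 11, 12, 13, 21, 21, 21, 26, 47, 55, 57
The 3 values of 21 occupy positions 5–7 → average rank 6.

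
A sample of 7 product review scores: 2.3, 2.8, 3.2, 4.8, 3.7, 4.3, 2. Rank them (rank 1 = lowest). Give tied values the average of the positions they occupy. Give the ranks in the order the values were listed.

Sorted (ascending): 2, 2.3, 2.8, 3.2, 3.7, 4.3, 4.8
No ties — each value takes its position as its rank.

2, 3, 4, 7, 5, 6, 1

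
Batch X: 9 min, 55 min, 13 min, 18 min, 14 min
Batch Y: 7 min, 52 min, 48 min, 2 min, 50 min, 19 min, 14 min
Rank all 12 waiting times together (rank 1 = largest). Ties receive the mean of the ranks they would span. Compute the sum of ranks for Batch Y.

44.5

Sorted (descending): 55, 52, 50, 48, 19, 18, 14, 14, 13, 9, 7, 2
The 2 values of 14 occupy positions 7–8 → average rank (7+8)/2 = 7.5.
Batch Y values → pooled ranks: 7→11, 52→2, 48→4, 2→12, 50→3, 19→5, 14→7.5
Rank sum = 11 + 2 + 4 + 12 + 3 + 5 + 7.5 = 44.5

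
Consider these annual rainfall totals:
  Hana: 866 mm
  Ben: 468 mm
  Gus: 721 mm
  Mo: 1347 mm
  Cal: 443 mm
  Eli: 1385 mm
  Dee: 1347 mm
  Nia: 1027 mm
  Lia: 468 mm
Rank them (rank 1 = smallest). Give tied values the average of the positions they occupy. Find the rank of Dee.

7.5

Sorted (ascending): 443, 468, 468, 721, 866, 1027, 1347, 1347, 1385
The 2 values of 468 occupy positions 2–3 → average rank (2+3)/2 = 2.5.
The 2 values of 1347 occupy positions 7–8 → average rank (7+8)/2 = 7.5.
Dee has value 1347 mm → rank 7.5.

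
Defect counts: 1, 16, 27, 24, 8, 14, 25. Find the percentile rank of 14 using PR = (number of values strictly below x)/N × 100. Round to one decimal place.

N = 7.
Strictly below 14: 2. Equal to 14: 1.
PR = 2/7 × 100 = 28.6

28.6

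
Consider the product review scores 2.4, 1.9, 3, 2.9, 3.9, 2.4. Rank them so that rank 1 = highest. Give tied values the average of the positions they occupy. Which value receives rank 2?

Sorted (descending): 3.9, 3, 2.9, 2.4, 2.4, 1.9
The 2 values of 2.4 occupy positions 4–5 → average rank (4+5)/2 = 4.5.
Rank 2 → value 3.

3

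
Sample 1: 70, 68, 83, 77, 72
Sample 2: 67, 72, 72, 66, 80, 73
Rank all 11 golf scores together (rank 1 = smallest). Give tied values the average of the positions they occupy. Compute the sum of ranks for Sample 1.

Sorted (ascending): 66, 67, 68, 70, 72, 72, 72, 73, 77, 80, 83
The 3 values of 72 occupy positions 5–7 → average rank 6.
Sample 1 values → pooled ranks: 70→4, 68→3, 83→11, 77→9, 72→6
Rank sum = 4 + 3 + 11 + 9 + 6 = 33

33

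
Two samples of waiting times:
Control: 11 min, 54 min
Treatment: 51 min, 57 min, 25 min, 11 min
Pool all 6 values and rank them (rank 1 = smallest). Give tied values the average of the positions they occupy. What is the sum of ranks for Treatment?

14.5

Sorted (ascending): 11, 11, 25, 51, 54, 57
The 2 values of 11 occupy positions 1–2 → average rank (1+2)/2 = 1.5.
Treatment values → pooled ranks: 51→4, 57→6, 25→3, 11→1.5
Rank sum = 4 + 6 + 3 + 1.5 = 14.5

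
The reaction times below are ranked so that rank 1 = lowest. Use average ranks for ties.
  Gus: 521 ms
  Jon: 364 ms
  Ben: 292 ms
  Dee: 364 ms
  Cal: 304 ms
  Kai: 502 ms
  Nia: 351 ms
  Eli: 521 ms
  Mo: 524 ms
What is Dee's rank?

4.5

Sorted (ascending): 292, 304, 351, 364, 364, 502, 521, 521, 524
The 2 values of 364 occupy positions 4–5 → average rank (4+5)/2 = 4.5.
The 2 values of 521 occupy positions 7–8 → average rank (7+8)/2 = 7.5.
Dee has value 364 ms → rank 4.5.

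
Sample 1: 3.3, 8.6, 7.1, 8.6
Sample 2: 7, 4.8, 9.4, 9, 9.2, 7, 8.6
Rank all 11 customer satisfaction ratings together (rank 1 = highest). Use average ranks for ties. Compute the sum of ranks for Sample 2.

Sorted (descending): 9.4, 9.2, 9, 8.6, 8.6, 8.6, 7.1, 7, 7, 4.8, 3.3
The 3 values of 8.6 occupy positions 4–6 → average rank 5.
The 2 values of 7 occupy positions 8–9 → average rank (8+9)/2 = 8.5.
Sample 2 values → pooled ranks: 7→8.5, 4.8→10, 9.4→1, 9→3, 9.2→2, 7→8.5, 8.6→5
Rank sum = 8.5 + 10 + 1 + 3 + 2 + 8.5 + 5 = 38

38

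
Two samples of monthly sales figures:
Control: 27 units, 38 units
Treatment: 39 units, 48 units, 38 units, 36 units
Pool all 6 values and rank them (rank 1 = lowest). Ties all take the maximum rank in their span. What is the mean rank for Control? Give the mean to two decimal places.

Sorted (ascending): 27, 36, 38, 38, 39, 48
The 2 values of 38 occupy positions 3–4 → each gets rank 4.
Control values → pooled ranks: 27→1, 38→4
Mean rank = (1 + 4) / 2 = 2.50

2.50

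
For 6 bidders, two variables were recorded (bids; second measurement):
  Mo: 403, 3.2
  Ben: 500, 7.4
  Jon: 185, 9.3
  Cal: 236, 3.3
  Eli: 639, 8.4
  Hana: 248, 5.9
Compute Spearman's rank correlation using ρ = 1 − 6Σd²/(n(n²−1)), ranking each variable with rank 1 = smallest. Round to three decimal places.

Ranks of variable 1: 4, 5, 1, 2, 6, 3
Ranks of variable 2: 1, 4, 6, 2, 5, 3
d = r₁ − r₂: 3, 1, -5, 0, 1, 0
d²: 9, 1, 25, 0, 1, 0; Σd² = 36
ρ = 1 − 6·36/(6·35) = 1 − 216/210 = -0.029

-0.029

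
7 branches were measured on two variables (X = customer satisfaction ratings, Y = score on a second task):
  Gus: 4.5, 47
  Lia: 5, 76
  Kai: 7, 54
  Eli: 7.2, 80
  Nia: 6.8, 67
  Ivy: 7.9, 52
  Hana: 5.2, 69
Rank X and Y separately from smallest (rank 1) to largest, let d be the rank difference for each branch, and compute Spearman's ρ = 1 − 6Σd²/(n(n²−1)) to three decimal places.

0.107

Ranks of variable 1: 1, 2, 5, 6, 4, 7, 3
Ranks of variable 2: 1, 6, 3, 7, 4, 2, 5
d = r₁ − r₂: 0, -4, 2, -1, 0, 5, -2
d²: 0, 16, 4, 1, 0, 25, 4; Σd² = 50
ρ = 1 − 6·50/(7·48) = 1 − 300/336 = 0.107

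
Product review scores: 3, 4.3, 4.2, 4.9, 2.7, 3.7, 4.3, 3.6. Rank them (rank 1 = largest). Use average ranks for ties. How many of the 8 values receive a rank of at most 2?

1

Sorted (descending): 4.9, 4.3, 4.3, 4.2, 3.7, 3.6, 3, 2.7
The 2 values of 4.3 occupy positions 2–3 → average rank (2+3)/2 = 2.5.
Ranks ≤ 2: {1} → 1 value.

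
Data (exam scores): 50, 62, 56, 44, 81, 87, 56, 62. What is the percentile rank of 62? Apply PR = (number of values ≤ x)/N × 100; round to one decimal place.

75.0

N = 8.
Strictly below 62: 4. Equal to 62: 2.
PR = 6/8 × 100 = 75.0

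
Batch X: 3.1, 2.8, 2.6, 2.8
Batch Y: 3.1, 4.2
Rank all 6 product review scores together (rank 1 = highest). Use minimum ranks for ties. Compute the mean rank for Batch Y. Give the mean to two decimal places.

Sorted (descending): 4.2, 3.1, 3.1, 2.8, 2.8, 2.6
The 2 values of 3.1 occupy positions 2–3 → each gets rank 2.
The 2 values of 2.8 occupy positions 4–5 → each gets rank 4.
Batch Y values → pooled ranks: 3.1→2, 4.2→1
Mean rank = (2 + 1) / 2 = 1.50

1.50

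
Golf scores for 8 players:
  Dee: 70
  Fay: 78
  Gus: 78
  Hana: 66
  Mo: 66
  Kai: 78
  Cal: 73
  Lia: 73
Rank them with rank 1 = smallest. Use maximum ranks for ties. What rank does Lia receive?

Sorted (ascending): 66, 66, 70, 73, 73, 78, 78, 78
The 2 values of 66 occupy positions 1–2 → each gets rank 2.
The 2 values of 73 occupy positions 4–5 → each gets rank 5.
The 3 values of 78 occupy positions 6–8 → each gets rank 8.
Lia has value 73 → rank 5.

5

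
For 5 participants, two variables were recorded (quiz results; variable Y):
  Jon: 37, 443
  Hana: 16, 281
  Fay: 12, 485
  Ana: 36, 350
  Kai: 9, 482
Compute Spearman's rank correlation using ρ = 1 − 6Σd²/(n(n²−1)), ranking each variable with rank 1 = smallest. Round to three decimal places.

Ranks of variable 1: 5, 3, 2, 4, 1
Ranks of variable 2: 3, 1, 5, 2, 4
d = r₁ − r₂: 2, 2, -3, 2, -3
d²: 4, 4, 9, 4, 9; Σd² = 30
ρ = 1 − 6·30/(5·24) = 1 − 180/120 = -0.500

-0.500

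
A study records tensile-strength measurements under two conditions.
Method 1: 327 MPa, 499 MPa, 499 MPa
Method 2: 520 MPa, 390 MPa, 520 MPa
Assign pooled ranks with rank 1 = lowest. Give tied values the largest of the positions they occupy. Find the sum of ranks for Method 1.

9

Sorted (ascending): 327, 390, 499, 499, 520, 520
The 2 values of 499 occupy positions 3–4 → each gets rank 4.
The 2 values of 520 occupy positions 5–6 → each gets rank 6.
Method 1 values → pooled ranks: 327→1, 499→4, 499→4
Rank sum = 1 + 4 + 4 = 9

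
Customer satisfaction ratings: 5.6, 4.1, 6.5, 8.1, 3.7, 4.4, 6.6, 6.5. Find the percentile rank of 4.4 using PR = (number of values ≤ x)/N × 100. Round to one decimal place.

37.5

N = 8.
Strictly below 4.4: 2. Equal to 4.4: 1.
PR = 3/8 × 100 = 37.5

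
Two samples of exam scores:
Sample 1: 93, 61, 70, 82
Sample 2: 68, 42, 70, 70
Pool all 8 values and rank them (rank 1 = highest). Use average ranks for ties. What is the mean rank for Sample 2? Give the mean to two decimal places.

5.50

Sorted (descending): 93, 82, 70, 70, 70, 68, 61, 42
The 3 values of 70 occupy positions 3–5 → average rank 4.
Sample 2 values → pooled ranks: 68→6, 42→8, 70→4, 70→4
Mean rank = (6 + 8 + 4 + 4) / 4 = 5.50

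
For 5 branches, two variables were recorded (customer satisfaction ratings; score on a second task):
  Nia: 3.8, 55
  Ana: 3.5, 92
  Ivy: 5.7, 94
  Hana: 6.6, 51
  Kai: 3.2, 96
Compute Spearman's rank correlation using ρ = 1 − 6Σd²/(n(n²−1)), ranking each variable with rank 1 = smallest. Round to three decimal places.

Ranks of variable 1: 3, 2, 4, 5, 1
Ranks of variable 2: 2, 3, 4, 1, 5
d = r₁ − r₂: 1, -1, 0, 4, -4
d²: 1, 1, 0, 16, 16; Σd² = 34
ρ = 1 − 6·34/(5·24) = 1 − 204/120 = -0.700

-0.700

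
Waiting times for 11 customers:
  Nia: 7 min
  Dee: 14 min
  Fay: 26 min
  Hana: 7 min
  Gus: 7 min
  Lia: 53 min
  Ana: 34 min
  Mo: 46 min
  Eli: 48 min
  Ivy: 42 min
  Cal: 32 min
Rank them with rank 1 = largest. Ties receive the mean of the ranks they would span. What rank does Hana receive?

10

Sorted (descending): 53, 48, 46, 42, 34, 32, 26, 14, 7, 7, 7
The 3 values of 7 occupy positions 9–11 → average rank 10.
Hana has value 7 min → rank 10.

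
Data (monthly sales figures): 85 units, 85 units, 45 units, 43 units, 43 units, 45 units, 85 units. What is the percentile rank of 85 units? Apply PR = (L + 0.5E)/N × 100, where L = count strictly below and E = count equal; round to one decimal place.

78.6

N = 7.
Strictly below 85: 4. Equal to 85: 3.
PR = (4 + 0.5·3)/7 × 100 = 78.6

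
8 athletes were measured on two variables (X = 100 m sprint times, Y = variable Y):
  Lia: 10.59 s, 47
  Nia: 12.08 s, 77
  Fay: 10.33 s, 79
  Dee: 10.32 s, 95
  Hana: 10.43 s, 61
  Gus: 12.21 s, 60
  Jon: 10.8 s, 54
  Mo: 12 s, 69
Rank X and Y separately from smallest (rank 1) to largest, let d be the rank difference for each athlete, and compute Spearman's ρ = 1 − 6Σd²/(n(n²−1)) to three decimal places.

-0.429

Ranks of variable 1: 4, 7, 2, 1, 3, 8, 5, 6
Ranks of variable 2: 1, 6, 7, 8, 4, 3, 2, 5
d = r₁ − r₂: 3, 1, -5, -7, -1, 5, 3, 1
d²: 9, 1, 25, 49, 1, 25, 9, 1; Σd² = 120
ρ = 1 − 6·120/(8·63) = 1 − 720/504 = -0.429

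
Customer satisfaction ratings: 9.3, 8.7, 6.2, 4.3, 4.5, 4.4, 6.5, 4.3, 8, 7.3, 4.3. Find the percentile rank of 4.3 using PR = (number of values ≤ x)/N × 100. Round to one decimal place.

27.3

N = 11.
Strictly below 4.3: 0. Equal to 4.3: 3.
PR = 3/11 × 100 = 27.3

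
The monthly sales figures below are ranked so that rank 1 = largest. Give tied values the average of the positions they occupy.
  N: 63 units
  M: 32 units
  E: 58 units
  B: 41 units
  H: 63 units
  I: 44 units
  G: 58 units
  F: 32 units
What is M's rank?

7.5

Sorted (descending): 63, 63, 58, 58, 44, 41, 32, 32
The 2 values of 63 occupy positions 1–2 → average rank (1+2)/2 = 1.5.
The 2 values of 58 occupy positions 3–4 → average rank (3+4)/2 = 3.5.
The 2 values of 32 occupy positions 7–8 → average rank (7+8)/2 = 7.5.
M has value 32 units → rank 7.5.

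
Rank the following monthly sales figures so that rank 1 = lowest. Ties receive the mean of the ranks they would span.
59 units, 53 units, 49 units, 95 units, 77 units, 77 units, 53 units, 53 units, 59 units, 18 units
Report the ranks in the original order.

Sorted (ascending): 18, 49, 53, 53, 53, 59, 59, 77, 77, 95
The 3 values of 53 occupy positions 3–5 → average rank 4.
The 2 values of 59 occupy positions 6–7 → average rank (6+7)/2 = 6.5.
The 2 values of 77 occupy positions 8–9 → average rank (8+9)/2 = 8.5.

6.5, 4, 2, 10, 8.5, 8.5, 4, 4, 6.5, 1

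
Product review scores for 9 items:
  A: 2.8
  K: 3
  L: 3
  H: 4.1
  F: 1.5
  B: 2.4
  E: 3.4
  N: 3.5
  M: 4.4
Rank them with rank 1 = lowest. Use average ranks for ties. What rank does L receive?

Sorted (ascending): 1.5, 2.4, 2.8, 3, 3, 3.4, 3.5, 4.1, 4.4
The 2 values of 3 occupy positions 4–5 → average rank (4+5)/2 = 4.5.
L has value 3 → rank 4.5.

4.5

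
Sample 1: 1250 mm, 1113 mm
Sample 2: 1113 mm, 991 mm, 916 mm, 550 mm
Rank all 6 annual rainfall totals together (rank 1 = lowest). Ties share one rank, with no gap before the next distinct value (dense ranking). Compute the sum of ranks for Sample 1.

Sorted (ascending): 550, 916, 991, 1113, 1113, 1250
The 2 values of 1113 share dense rank 4.
Remaining distinct values take the next consecutive integers.
Sample 1 values → pooled ranks: 1250→5, 1113→4
Rank sum = 5 + 4 = 9

9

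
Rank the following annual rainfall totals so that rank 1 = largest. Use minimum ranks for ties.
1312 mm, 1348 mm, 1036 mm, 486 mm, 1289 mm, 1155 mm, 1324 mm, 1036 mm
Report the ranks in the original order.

3, 1, 6, 8, 4, 5, 2, 6

Sorted (descending): 1348, 1324, 1312, 1289, 1155, 1036, 1036, 486
The 2 values of 1036 occupy positions 6–7 → each gets rank 6.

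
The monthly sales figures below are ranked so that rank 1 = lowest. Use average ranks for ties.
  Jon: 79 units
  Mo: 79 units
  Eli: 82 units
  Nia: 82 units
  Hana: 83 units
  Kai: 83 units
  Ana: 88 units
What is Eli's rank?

Sorted (ascending): 79, 79, 82, 82, 83, 83, 88
The 2 values of 79 occupy positions 1–2 → average rank (1+2)/2 = 1.5.
The 2 values of 82 occupy positions 3–4 → average rank (3+4)/2 = 3.5.
The 2 values of 83 occupy positions 5–6 → average rank (5+6)/2 = 5.5.
Eli has value 82 units → rank 3.5.

3.5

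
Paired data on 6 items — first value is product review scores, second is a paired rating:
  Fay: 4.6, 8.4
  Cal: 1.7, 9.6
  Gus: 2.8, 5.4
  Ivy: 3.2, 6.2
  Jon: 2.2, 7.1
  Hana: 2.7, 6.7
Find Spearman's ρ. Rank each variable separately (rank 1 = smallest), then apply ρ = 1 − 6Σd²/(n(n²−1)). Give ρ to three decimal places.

Ranks of variable 1: 6, 1, 4, 5, 2, 3
Ranks of variable 2: 5, 6, 1, 2, 4, 3
d = r₁ − r₂: 1, -5, 3, 3, -2, 0
d²: 1, 25, 9, 9, 4, 0; Σd² = 48
ρ = 1 − 6·48/(6·35) = 1 − 288/210 = -0.371

-0.371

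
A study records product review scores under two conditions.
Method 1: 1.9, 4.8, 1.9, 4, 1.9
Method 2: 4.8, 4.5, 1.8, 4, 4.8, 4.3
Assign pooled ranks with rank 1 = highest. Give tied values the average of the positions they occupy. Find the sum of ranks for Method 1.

Sorted (descending): 4.8, 4.8, 4.8, 4.5, 4.3, 4, 4, 1.9, 1.9, 1.9, 1.8
The 3 values of 4.8 occupy positions 1–3 → average rank 2.
The 2 values of 4 occupy positions 6–7 → average rank (6+7)/2 = 6.5.
The 3 values of 1.9 occupy positions 8–10 → average rank 9.
Method 1 values → pooled ranks: 1.9→9, 4.8→2, 1.9→9, 4→6.5, 1.9→9
Rank sum = 9 + 2 + 9 + 6.5 + 9 = 35.5

35.5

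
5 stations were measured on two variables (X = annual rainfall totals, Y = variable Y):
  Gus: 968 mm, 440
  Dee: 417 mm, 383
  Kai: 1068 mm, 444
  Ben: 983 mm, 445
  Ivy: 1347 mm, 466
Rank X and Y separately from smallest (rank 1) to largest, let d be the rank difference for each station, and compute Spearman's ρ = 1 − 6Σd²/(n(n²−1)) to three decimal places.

Ranks of variable 1: 2, 1, 4, 3, 5
Ranks of variable 2: 2, 1, 3, 4, 5
d = r₁ − r₂: 0, 0, 1, -1, 0
d²: 0, 0, 1, 1, 0; Σd² = 2
ρ = 1 − 6·2/(5·24) = 1 − 12/120 = 0.900

0.900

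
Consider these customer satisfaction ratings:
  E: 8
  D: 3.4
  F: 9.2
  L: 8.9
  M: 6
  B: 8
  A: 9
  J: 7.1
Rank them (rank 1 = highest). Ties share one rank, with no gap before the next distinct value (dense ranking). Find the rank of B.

4

Sorted (descending): 9.2, 9, 8.9, 8, 8, 7.1, 6, 3.4
The 2 values of 8 share dense rank 4.
Remaining distinct values take the next consecutive integers.
B has value 8 → rank 4.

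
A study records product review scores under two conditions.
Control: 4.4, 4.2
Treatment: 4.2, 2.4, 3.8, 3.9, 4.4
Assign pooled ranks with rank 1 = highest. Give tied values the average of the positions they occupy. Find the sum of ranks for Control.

5

Sorted (descending): 4.4, 4.4, 4.2, 4.2, 3.9, 3.8, 2.4
The 2 values of 4.4 occupy positions 1–2 → average rank (1+2)/2 = 1.5.
The 2 values of 4.2 occupy positions 3–4 → average rank (3+4)/2 = 3.5.
Control values → pooled ranks: 4.4→1.5, 4.2→3.5
Rank sum = 1.5 + 3.5 = 5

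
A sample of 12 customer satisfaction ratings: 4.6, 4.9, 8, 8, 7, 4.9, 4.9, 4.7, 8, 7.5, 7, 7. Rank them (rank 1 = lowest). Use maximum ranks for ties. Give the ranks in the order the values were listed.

Sorted (ascending): 4.6, 4.7, 4.9, 4.9, 4.9, 7, 7, 7, 7.5, 8, 8, 8
The 3 values of 4.9 occupy positions 3–5 → each gets rank 5.
The 3 values of 7 occupy positions 6–8 → each gets rank 8.
The 3 values of 8 occupy positions 10–12 → each gets rank 12.

1, 5, 12, 12, 8, 5, 5, 2, 12, 9, 8, 8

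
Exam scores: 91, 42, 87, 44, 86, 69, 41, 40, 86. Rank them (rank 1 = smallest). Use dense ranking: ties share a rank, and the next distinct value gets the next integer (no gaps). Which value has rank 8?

91

Sorted (ascending): 40, 41, 42, 44, 69, 86, 86, 87, 91
The 2 values of 86 share dense rank 6.
Remaining distinct values take the next consecutive integers.
Rank 8 → value 91.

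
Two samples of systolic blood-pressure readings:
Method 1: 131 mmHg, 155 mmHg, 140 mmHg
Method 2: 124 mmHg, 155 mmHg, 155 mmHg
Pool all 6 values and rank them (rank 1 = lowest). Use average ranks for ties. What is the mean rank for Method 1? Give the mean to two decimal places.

3.33

Sorted (ascending): 124, 131, 140, 155, 155, 155
The 3 values of 155 occupy positions 4–6 → average rank 5.
Method 1 values → pooled ranks: 131→2, 155→5, 140→3
Mean rank = (2 + 5 + 3) / 3 = 3.33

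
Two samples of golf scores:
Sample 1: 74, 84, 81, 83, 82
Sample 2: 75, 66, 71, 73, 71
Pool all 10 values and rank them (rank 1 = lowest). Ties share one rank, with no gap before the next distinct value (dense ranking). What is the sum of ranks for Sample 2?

Sorted (ascending): 66, 71, 71, 73, 74, 75, 81, 82, 83, 84
The 2 values of 71 share dense rank 2.
Remaining distinct values take the next consecutive integers.
Sample 2 values → pooled ranks: 75→5, 66→1, 71→2, 73→3, 71→2
Rank sum = 5 + 1 + 2 + 3 + 2 = 13

13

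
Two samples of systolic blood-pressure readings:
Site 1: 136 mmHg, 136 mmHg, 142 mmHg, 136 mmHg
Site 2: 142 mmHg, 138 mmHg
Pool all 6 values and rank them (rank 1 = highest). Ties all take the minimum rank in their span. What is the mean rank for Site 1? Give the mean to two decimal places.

3.25

Sorted (descending): 142, 142, 138, 136, 136, 136
The 2 values of 142 occupy positions 1–2 → each gets rank 1.
The 3 values of 136 occupy positions 4–6 → each gets rank 4.
Site 1 values → pooled ranks: 136→4, 136→4, 142→1, 136→4
Mean rank = (4 + 4 + 1 + 4) / 4 = 3.25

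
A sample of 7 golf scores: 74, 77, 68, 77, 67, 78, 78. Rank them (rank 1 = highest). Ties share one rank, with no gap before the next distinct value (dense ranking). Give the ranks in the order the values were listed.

Sorted (descending): 78, 78, 77, 77, 74, 68, 67
The 2 values of 78 share dense rank 1.
The 2 values of 77 share dense rank 2.
Remaining distinct values take the next consecutive integers.

3, 2, 4, 2, 5, 1, 1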